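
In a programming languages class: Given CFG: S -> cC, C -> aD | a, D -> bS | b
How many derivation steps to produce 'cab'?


Grammar: S -> cC, C -> aD | a, D -> bS | b
Deriving 'cab':
Step 1: S -> cC => cC
Step 2: C -> aD => caD
Step 3: D -> b => cab
Total derivation steps: 3

3


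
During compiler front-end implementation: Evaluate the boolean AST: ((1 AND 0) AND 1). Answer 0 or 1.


Step 1: Evaluate inner node
  1 AND 0 = 0
Step 2: Evaluate root node
  0 AND 1 = 0

0


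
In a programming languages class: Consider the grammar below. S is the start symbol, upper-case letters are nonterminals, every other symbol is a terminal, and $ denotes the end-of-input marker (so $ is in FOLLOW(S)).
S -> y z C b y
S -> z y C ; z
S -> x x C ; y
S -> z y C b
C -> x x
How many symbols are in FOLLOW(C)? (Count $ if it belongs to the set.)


S is the start symbol and does not occur in any rule body, so FOLLOW(S) = {$}.
Examining every occurrence of C in a rule body:
  S -> y z C b y : C is followed by terminal 'b' -> add 'b'
  S -> z y C ; z : C is followed by terminal ';' -> add ';'
  S -> x x C ; y : C is followed by terminal ';' -> add ';' (already in the set)
  S -> z y C b : C is followed by terminal 'b' -> add 'b' (already in the set)
  C -> x x : C does not occur in the body -> contributes nothing
FOLLOW(C) = {;, b}
Count: 2

2


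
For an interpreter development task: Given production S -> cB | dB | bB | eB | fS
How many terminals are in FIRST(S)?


Production: S -> cB | dB | bB | eB | fS
Examining each alternative for leading terminals:
  S -> cB : first terminal = 'c'
  S -> dB : first terminal = 'd'
  S -> bB : first terminal = 'b'
  S -> eB : first terminal = 'e'
  S -> fS : first terminal = 'f'
FIRST(S) = {b, c, d, e, f}
Count: 5

5


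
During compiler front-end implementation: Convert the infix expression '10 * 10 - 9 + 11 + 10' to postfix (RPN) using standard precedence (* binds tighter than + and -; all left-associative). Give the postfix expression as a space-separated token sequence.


Applying the shunting-yard algorithm:
  Operand 10 -> output
  Push '*' onto operator stack -> op-stack: [*]
  Operand 10 -> output
  See '-' (prec 1); top '*' (prec 2) >= it -> pop '*' to output
  Push '-' onto operator stack -> op-stack: [-]
  Operand 9 -> output
  See '+' (prec 1); top '-' (prec 1) >= it -> pop '-' to output
  Push '+' onto operator stack -> op-stack: [+]
  Operand 11 -> output
  See '+' (prec 1); top '+' (prec 1) >= it -> pop '+' to output
  Push '+' onto operator stack -> op-stack: [+]
  Operand 10 -> output
  End of input: pop '+' to output
Postfix result: 10 10 * 9 - 11 + 10 +

10 10 * 9 - 11 + 10 +


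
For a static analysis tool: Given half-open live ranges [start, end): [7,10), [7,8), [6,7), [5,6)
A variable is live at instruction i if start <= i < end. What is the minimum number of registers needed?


Live ranges:
  Var0: [7, 10)
  Var1: [7, 8)
  Var2: [6, 7)
  Var3: [5, 6)
Sweep-line events (position, delta, active):
  pos=5 start -> active=1
  pos=6 end -> active=0
  pos=6 start -> active=1
  pos=7 end -> active=0
  pos=7 start -> active=1
  pos=7 start -> active=2
  pos=8 end -> active=1
  pos=10 end -> active=0
Maximum simultaneous active: 2
Minimum registers needed: 2

2


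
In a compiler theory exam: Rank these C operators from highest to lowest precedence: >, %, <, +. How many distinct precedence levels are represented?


Looking up precedence for each operator:
  > -> precedence 4
  % -> precedence 6
  < -> precedence 4
  + -> precedence 5
Sorted highest to lowest: %, +, >, <
Distinct precedence values: [6, 5, 4]
Number of distinct levels: 3

3


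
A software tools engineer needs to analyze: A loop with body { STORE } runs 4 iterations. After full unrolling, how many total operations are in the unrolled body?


Loop body operations: STORE (1 op per iteration)
Unrolling 4 iterations:
  Iteration 1: STORE (1 ops)
  Iteration 2: STORE (1 ops)
  Iteration 3: STORE (1 ops)
  Iteration 4: STORE (1 ops)
Total: 4 iterations * 1 ops/iter = 4 operations

4


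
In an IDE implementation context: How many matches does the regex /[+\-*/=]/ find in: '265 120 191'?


Pattern: /[+\-*/=]/ (operators)
Input: '265 120 191'
Scanning for matches:
Total matches: 0

0


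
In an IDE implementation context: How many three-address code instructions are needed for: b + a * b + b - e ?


Expression: b + a * b + b - e
Generating three-address code (respecting * over +/- precedence):
  Instruction 1: t1 = a * b
  Instruction 2: t2 = b + t1
  Instruction 3: t3 = t2 + b
  Instruction 4: t4 = t3 - e
Total instructions: 4

4


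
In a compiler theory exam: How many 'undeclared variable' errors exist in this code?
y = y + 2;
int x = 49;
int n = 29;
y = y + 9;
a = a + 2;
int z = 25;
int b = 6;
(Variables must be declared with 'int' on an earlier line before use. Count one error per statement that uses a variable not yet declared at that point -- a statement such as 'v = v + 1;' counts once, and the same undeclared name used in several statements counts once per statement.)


Scanning code line by line:
  Line 1: use 'y' -> ERROR (undeclared)
  Line 2: declare 'x' -> declared = ['x']
  Line 3: declare 'n' -> declared = ['n', 'x']
  Line 4: use 'y' -> ERROR (undeclared)
  Line 5: use 'a' -> ERROR (undeclared)
  Line 6: declare 'z' -> declared = ['n', 'x', 'z']
  Line 7: declare 'b' -> declared = ['b', 'n', 'x', 'z']
Total undeclared variable errors: 3

3


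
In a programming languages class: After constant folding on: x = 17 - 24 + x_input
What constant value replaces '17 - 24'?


Identifying constant sub-expression:
  Original: x = 17 - 24 + x_input
  17 and 24 are both compile-time constants
  Evaluating: 17 - 24 = -7
  After folding: x = -7 + x_input

-7


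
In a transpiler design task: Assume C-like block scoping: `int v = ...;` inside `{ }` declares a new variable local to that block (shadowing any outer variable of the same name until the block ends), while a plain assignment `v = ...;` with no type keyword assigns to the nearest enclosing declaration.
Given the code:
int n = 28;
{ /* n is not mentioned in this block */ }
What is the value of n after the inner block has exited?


Analyzing scoping rules:
Outer scope: declares n = 28
Inner block: n is neither redeclared nor assigned -> unchanged
After the block -> 28
Result: 28

28


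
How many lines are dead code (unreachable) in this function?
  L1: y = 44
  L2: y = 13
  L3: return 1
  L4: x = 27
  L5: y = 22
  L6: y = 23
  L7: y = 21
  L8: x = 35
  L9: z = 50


Analyzing control flow:
  L1: reachable (before return)
  L2: reachable (before return)
  L3: reachable (return statement)
  L4: DEAD (after return at L3)
  L5: DEAD (after return at L3)
  L6: DEAD (after return at L3)
  L7: DEAD (after return at L3)
  L8: DEAD (after return at L3)
  L9: DEAD (after return at L3)
Return at L3, total lines = 9
Dead lines: L4 through L9
Count: 6

6


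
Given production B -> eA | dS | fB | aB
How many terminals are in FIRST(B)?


Production: B -> eA | dS | fB | aB
Examining each alternative for leading terminals:
  B -> eA : first terminal = 'e'
  B -> dS : first terminal = 'd'
  B -> fB : first terminal = 'f'
  B -> aB : first terminal = 'a'
FIRST(B) = {a, d, e, f}
Count: 4

4


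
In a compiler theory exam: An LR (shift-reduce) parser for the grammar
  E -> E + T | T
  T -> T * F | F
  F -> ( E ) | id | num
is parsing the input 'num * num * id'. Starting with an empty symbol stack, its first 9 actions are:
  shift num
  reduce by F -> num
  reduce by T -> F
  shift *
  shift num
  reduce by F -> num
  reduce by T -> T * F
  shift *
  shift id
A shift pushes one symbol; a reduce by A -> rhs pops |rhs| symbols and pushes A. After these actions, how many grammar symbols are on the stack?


Tracking the symbol stack through each action:
  Action 1: shift 'num' : push -> stack = [num] (size 1)
  Action 2: reduce by F -> num : pop 1, push F -> stack = [F] (size 1)
  Action 3: reduce by T -> F : pop 1, push T -> stack = [T] (size 1)
  Action 4: shift '*' : push -> stack = [T, *] (size 2)
  Action 5: shift 'num' : push -> stack = [T, *, num] (size 3)
  Action 6: reduce by F -> num : pop 1, push F -> stack = [T, *, F] (size 3)
  Action 7: reduce by T -> T * F : pop 3, push T -> stack = [T] (size 1)
  Action 8: shift '*' : push -> stack = [T, *] (size 2)
  Action 9: shift 'id' : push -> stack = [T, *, id] (size 3)
Final stack size: 3

3


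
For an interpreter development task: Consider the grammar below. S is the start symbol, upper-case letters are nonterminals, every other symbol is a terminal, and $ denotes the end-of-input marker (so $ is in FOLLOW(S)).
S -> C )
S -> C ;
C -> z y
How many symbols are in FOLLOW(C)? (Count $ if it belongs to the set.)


S is the start symbol and does not occur in any rule body, so FOLLOW(S) = {$}.
Examining every occurrence of C in a rule body:
  S -> C ) : C is followed by terminal ')' -> add ')'
  S -> C ; : C is followed by terminal ';' -> add ';'
  C -> z y : C does not occur in the body -> contributes nothing
FOLLOW(C) = {), ;}
Count: 2

2


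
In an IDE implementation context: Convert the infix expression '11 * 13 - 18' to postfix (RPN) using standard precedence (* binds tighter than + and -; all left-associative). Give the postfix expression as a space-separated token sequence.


Applying the shunting-yard algorithm:
  Operand 11 -> output
  Push '*' onto operator stack -> op-stack: [*]
  Operand 13 -> output
  See '-' (prec 1); top '*' (prec 2) >= it -> pop '*' to output
  Push '-' onto operator stack -> op-stack: [-]
  Operand 18 -> output
  End of input: pop '-' to output
Postfix result: 11 13 * 18 -

11 13 * 18 -


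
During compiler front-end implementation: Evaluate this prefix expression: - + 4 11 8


Parsing prefix expression: - + 4 11 8
Step 1: Innermost operation '+ 4 11'
  4 + 11 = 15
Step 2: Outer operation '- [15] 8'
  15 - 8 = 7

7


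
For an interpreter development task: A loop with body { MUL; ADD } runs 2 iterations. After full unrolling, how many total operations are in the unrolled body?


Loop body operations: MUL, ADD (2 ops per iteration)
Unrolling 2 iterations:
  Iteration 1: MUL, ADD (2 ops)
  Iteration 2: MUL, ADD (2 ops)
Total: 2 iterations * 2 ops/iter = 4 operations

4


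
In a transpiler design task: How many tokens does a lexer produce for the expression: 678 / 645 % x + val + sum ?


Scanning '678 / 645 % x + val + sum'
Token 1: '678' -> integer_literal
Token 2: '/' -> operator
Token 3: '645' -> integer_literal
Token 4: '%' -> operator
Token 5: 'x' -> identifier
Token 6: '+' -> operator
Token 7: 'val' -> identifier
Token 8: '+' -> operator
Token 9: 'sum' -> identifier
Total tokens: 9

9


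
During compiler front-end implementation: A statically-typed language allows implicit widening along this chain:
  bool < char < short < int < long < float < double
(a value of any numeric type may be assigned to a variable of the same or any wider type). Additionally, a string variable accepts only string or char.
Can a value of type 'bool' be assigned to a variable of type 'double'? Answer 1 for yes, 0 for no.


Target variable type: double
Source value type: bool
Numeric ranks: bool=0, double=6
Widening allowed iff rank(source) <= rank(target): 0 <= 6? Yes
Result: 1

1


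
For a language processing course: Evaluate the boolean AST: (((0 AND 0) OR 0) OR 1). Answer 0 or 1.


Step 1: Evaluate inner node
  0 AND 0 = 0
Step 2: Evaluate next node
  0 OR 0 = 0
Step 3: Evaluate root node
  0 OR 1 = 1

1


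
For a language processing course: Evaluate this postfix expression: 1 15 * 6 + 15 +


Processing tokens left to right:
Push 1, Push 15
Pop 1 and 15, compute 1 * 15 = 15, push 15
Push 6
Pop 15 and 6, compute 15 + 6 = 21, push 21
Push 15
Pop 21 and 15, compute 21 + 15 = 36, push 36
Stack result: 36

36


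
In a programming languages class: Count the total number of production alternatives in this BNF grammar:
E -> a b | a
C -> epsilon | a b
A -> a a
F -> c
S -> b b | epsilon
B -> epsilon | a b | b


Counting alternatives per rule:
  E: 2 alternative(s)
  C: 2 alternative(s)
  A: 1 alternative(s)
  F: 1 alternative(s)
  S: 2 alternative(s)
  B: 3 alternative(s)
Sum: 2 + 2 + 1 + 1 + 2 + 3 = 11

11


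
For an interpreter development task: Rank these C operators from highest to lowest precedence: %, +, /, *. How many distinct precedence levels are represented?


Looking up precedence for each operator:
  % -> precedence 6
  + -> precedence 5
  / -> precedence 6
  * -> precedence 6
Sorted highest to lowest: %, /, *, +
Distinct precedence values: [6, 5]
Number of distinct levels: 2

2


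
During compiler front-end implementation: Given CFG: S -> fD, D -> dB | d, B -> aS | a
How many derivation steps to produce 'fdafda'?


Grammar: S -> fD, D -> dB | d, B -> aS | a
Deriving 'fdafda':
Step 1: S -> fD => fD
Step 2: D -> dB => fdB
Step 3: B -> aS => fdaS
Step 4: S -> fD => fdafD
Step 5: D -> dB => fdafdB
Step 6: B -> a => fdafda
Total derivation steps: 6

6


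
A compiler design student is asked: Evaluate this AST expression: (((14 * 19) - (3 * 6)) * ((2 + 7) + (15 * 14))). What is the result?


Expression: (((14 * 19) - (3 * 6)) * ((2 + 7) + (15 * 14)))
Evaluating step by step:
  14 * 19 = 266
  3 * 6 = 18
  266 - 18 = 248
  2 + 7 = 9
  15 * 14 = 210
  9 + 210 = 219
  248 * 219 = 54312
Result: 54312

54312


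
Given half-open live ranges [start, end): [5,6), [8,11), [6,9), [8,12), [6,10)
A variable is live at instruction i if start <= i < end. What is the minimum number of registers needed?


Live ranges:
  Var0: [5, 6)
  Var1: [8, 11)
  Var2: [6, 9)
  Var3: [8, 12)
  Var4: [6, 10)
Sweep-line events (position, delta, active):
  pos=5 start -> active=1
  pos=6 end -> active=0
  pos=6 start -> active=1
  pos=6 start -> active=2
  pos=8 start -> active=3
  pos=8 start -> active=4
  pos=9 end -> active=3
  pos=10 end -> active=2
  pos=11 end -> active=1
  pos=12 end -> active=0
Maximum simultaneous active: 4
Minimum registers needed: 4

4


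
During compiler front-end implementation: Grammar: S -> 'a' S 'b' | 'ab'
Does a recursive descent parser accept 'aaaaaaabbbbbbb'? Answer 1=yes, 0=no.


Grammar accepts strings of the form a^n b^n (n >= 1)
Word: 'aaaaaaabbbbbbb'
Counting: 7 a's and 7 b's
Check: 7 == 7? Yes
Derivation (S -> aSb applied 6 time(s), then S -> ab): S => aSb => aaSbb => aaaSbbb => aaaaSbbbb => aaaaaSbbbbb => aaaaaaSbbbbbb => aaaaaaabbbbbbb
Accepted

1


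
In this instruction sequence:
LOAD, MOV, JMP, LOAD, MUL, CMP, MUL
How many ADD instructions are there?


Scanning instruction sequence for ADD:
  Position 1: LOAD
  Position 2: MOV
  Position 3: JMP
  Position 4: LOAD
  Position 5: MUL
  Position 6: CMP
  Position 7: MUL
Matches at positions: []
Total ADD count: 0

0


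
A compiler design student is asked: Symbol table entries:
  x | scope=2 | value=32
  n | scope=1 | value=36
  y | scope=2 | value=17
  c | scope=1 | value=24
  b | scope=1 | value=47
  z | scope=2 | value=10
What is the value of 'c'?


Searching symbol table for 'c':
  x | scope=2 | value=32
  n | scope=1 | value=36
  y | scope=2 | value=17
  c | scope=1 | value=24 <- MATCH
  b | scope=1 | value=47
  z | scope=2 | value=10
Found 'c' at scope 1 with value 24

24


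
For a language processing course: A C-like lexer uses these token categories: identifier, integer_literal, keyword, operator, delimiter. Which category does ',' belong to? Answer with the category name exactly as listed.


Token: ','
Checking categories:
  identifier: no
  integer_literal: no
  operator: no
  keyword: no
  delimiter: YES
Category: delimiter

delimiter


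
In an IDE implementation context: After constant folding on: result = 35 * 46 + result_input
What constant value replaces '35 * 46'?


Identifying constant sub-expression:
  Original: result = 35 * 46 + result_input
  35 and 46 are both compile-time constants
  Evaluating: 35 * 46 = 1610
  After folding: result = 1610 + result_input

1610


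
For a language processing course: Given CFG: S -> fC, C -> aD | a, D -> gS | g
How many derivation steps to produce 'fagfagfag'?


Grammar: S -> fC, C -> aD | a, D -> gS | g
Deriving 'fagfagfag':
Step 1: S -> fC => fC
Step 2: C -> aD => faD
Step 3: D -> gS => fagS
Step 4: S -> fC => fagfC
Step 5: C -> aD => fagfaD
Step 6: D -> gS => fagfagS
Step 7: S -> fC => fagfagfC
Step 8: C -> aD => fagfagfaD
Step 9: D -> g => fagfagfag
Total derivation steps: 9

9


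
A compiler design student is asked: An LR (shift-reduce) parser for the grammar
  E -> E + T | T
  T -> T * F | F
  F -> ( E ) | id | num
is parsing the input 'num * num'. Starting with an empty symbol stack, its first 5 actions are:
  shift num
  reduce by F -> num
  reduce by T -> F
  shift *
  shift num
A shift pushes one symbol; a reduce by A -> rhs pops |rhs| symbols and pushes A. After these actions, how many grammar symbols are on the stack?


Tracking the symbol stack through each action:
  Action 1: shift 'num' : push -> stack = [num] (size 1)
  Action 2: reduce by F -> num : pop 1, push F -> stack = [F] (size 1)
  Action 3: reduce by T -> F : pop 1, push T -> stack = [T] (size 1)
  Action 4: shift '*' : push -> stack = [T, *] (size 2)
  Action 5: shift 'num' : push -> stack = [T, *, num] (size 3)
Final stack size: 3

3


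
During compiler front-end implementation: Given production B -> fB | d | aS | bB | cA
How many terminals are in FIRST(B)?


Production: B -> fB | d | aS | bB | cA
Examining each alternative for leading terminals:
  B -> fB : first terminal = 'f'
  B -> d : first terminal = 'd'
  B -> aS : first terminal = 'a'
  B -> bB : first terminal = 'b'
  B -> cA : first terminal = 'c'
FIRST(B) = {a, b, c, d, f}
Count: 5

5


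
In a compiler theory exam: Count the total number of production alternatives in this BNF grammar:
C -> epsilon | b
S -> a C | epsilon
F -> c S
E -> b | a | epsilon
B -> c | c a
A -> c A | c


Counting alternatives per rule:
  C: 2 alternative(s)
  S: 2 alternative(s)
  F: 1 alternative(s)
  E: 3 alternative(s)
  B: 2 alternative(s)
  A: 2 alternative(s)
Sum: 2 + 2 + 1 + 3 + 2 + 2 = 12

12


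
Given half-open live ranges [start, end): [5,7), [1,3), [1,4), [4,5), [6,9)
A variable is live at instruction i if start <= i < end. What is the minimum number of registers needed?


Live ranges:
  Var0: [5, 7)
  Var1: [1, 3)
  Var2: [1, 4)
  Var3: [4, 5)
  Var4: [6, 9)
Sweep-line events (position, delta, active):
  pos=1 start -> active=1
  pos=1 start -> active=2
  pos=3 end -> active=1
  pos=4 end -> active=0
  pos=4 start -> active=1
  pos=5 end -> active=0
  pos=5 start -> active=1
  pos=6 start -> active=2
  pos=7 end -> active=1
  pos=9 end -> active=0
Maximum simultaneous active: 2
Minimum registers needed: 2

2


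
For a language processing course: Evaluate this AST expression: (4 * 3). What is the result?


Expression: (4 * 3)
Evaluating step by step:
  4 * 3 = 12
Result: 12

12


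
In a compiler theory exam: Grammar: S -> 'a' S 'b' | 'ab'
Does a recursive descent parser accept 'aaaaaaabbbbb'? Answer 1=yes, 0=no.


Grammar accepts strings of the form a^n b^n (n >= 1)
Word: 'aaaaaaabbbbb'
Counting: 7 a's and 5 b's
Check: 7 == 5? No
Mismatch: a-count != b-count
Rejected

0


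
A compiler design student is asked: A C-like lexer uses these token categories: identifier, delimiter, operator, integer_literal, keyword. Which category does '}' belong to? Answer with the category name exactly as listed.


Token: '}'
Checking categories:
  identifier: no
  integer_literal: no
  operator: no
  keyword: no
  delimiter: YES
Category: delimiter

delimiter


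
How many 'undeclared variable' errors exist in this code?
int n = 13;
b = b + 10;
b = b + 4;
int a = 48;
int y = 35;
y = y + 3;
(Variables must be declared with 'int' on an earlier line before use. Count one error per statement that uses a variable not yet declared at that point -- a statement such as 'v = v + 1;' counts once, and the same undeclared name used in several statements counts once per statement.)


Scanning code line by line:
  Line 1: declare 'n' -> declared = ['n']
  Line 2: use 'b' -> ERROR (undeclared)
  Line 3: use 'b' -> ERROR (undeclared)
  Line 4: declare 'a' -> declared = ['a', 'n']
  Line 5: declare 'y' -> declared = ['a', 'n', 'y']
  Line 6: use 'y' -> OK (declared)
Total undeclared variable errors: 2

2


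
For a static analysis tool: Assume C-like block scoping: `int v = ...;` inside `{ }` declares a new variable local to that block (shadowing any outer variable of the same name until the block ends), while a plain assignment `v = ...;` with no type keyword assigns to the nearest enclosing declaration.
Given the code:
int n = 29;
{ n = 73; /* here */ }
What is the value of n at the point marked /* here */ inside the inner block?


Analyzing scoping rules:
Outer scope: declares n = 29
Inner block: 'n = 73;' has no type keyword, so it is an assignment to the outer n (no shadowing)
Inside the block, after the assignment -> 73
Result: 73

73


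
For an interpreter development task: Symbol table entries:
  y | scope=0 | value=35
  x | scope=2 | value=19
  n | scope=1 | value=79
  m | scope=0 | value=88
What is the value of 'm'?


Searching symbol table for 'm':
  y | scope=0 | value=35
  x | scope=2 | value=19
  n | scope=1 | value=79
  m | scope=0 | value=88 <- MATCH
Found 'm' at scope 0 with value 88

88


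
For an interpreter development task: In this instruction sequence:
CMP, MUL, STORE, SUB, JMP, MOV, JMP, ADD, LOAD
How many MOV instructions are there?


Scanning instruction sequence for MOV:
  Position 1: CMP
  Position 2: MUL
  Position 3: STORE
  Position 4: SUB
  Position 5: JMP
  Position 6: MOV <- MATCH
  Position 7: JMP
  Position 8: ADD
  Position 9: LOAD
Matches at positions: [6]
Total MOV count: 1

1


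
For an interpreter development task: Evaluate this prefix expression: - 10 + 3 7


Parsing prefix expression: - 10 + 3 7
Step 1: Innermost operation '+ 3 7'
  3 + 7 = 10
Step 2: Outer operation '- 10 [10]'
  10 - 10 = 0

0


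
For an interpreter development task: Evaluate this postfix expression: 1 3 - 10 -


Processing tokens left to right:
Push 1, Push 3
Pop 1 and 3, compute 1 - 3 = -2, push -2
Push 10
Pop -2 and 10, compute -2 - 10 = -12, push -12
Stack result: -12

-12


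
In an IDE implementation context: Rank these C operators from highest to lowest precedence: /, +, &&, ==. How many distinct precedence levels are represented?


Looking up precedence for each operator:
  / -> precedence 6
  + -> precedence 5
  && -> precedence 2
  == -> precedence 3
Sorted highest to lowest: /, +, ==, &&
Distinct precedence values: [6, 5, 3, 2]
Number of distinct levels: 4

4


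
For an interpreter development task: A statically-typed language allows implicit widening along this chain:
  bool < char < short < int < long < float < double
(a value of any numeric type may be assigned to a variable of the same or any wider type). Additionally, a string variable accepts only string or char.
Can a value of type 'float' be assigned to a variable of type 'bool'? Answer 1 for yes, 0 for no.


Target variable type: bool
Source value type: float
Numeric ranks: float=5, bool=0
Widening allowed iff rank(source) <= rank(target): 5 <= 0? No
Result: 0

0


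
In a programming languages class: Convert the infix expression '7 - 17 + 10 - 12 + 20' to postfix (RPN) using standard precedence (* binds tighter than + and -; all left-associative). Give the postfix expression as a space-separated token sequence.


Applying the shunting-yard algorithm:
  Operand 7 -> output
  Push '-' onto operator stack -> op-stack: [-]
  Operand 17 -> output
  See '+' (prec 1); top '-' (prec 1) >= it -> pop '-' to output
  Push '+' onto operator stack -> op-stack: [+]
  Operand 10 -> output
  See '-' (prec 1); top '+' (prec 1) >= it -> pop '+' to output
  Push '-' onto operator stack -> op-stack: [-]
  Operand 12 -> output
  See '+' (prec 1); top '-' (prec 1) >= it -> pop '-' to output
  Push '+' onto operator stack -> op-stack: [+]
  Operand 20 -> output
  End of input: pop '+' to output
Postfix result: 7 17 - 10 + 12 - 20 +

7 17 - 10 + 12 - 20 +


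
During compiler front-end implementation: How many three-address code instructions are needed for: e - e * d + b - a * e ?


Expression: e - e * d + b - a * e
Generating three-address code (respecting * over +/- precedence):
  Instruction 1: t1 = e * d
  Instruction 2: t2 = a * e
  Instruction 3: t3 = e - t1
  Instruction 4: t4 = t3 + b
  Instruction 5: t5 = t4 - t2
Total instructions: 5

5


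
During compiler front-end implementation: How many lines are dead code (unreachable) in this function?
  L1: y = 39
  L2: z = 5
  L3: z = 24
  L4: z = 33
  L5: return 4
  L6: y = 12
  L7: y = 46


Analyzing control flow:
  L1: reachable (before return)
  L2: reachable (before return)
  L3: reachable (before return)
  L4: reachable (before return)
  L5: reachable (return statement)
  L6: DEAD (after return at L5)
  L7: DEAD (after return at L5)
Return at L5, total lines = 7
Dead lines: L6 through L7
Count: 2

2


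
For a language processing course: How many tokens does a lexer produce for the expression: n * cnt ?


Scanning 'n * cnt'
Token 1: 'n' -> identifier
Token 2: '*' -> operator
Token 3: 'cnt' -> identifier
Total tokens: 3

3


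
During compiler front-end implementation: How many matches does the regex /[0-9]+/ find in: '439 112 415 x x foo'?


Pattern: /[0-9]+/ (int literals)
Input: '439 112 415 x x foo'
Scanning for matches:
  Match 1: '439'
  Match 2: '112'
  Match 3: '415'
Total matches: 3

3


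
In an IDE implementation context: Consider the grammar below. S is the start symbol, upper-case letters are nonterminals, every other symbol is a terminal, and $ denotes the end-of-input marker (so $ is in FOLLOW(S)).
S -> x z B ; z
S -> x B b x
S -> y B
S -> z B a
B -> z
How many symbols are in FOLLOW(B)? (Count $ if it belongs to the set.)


S is the start symbol and does not occur in any rule body, so FOLLOW(S) = {$}.
Examining every occurrence of B in a rule body:
  S -> x z B ; z : B is followed by terminal ';' -> add ';'
  S -> x B b x : B is followed by terminal 'b' -> add 'b'
  S -> y B : B is at the right end -> add FOLLOW(S) = {$}
  S -> z B a : B is followed by terminal 'a' -> add 'a'
  B -> z : B does not occur in the body -> contributes nothing
FOLLOW(B) = {;, a, b, $}
Count: 4

4


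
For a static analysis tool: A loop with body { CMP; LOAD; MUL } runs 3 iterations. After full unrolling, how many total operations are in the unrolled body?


Loop body operations: CMP, LOAD, MUL (3 ops per iteration)
Unrolling 3 iterations:
  Iteration 1: CMP, LOAD, MUL (3 ops)
  Iteration 2: CMP, LOAD, MUL (3 ops)
  Iteration 3: CMP, LOAD, MUL (3 ops)
Total: 3 iterations * 3 ops/iter = 9 operations

9


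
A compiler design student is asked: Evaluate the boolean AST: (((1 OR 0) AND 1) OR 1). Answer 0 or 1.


Step 1: Evaluate inner node
  1 OR 0 = 1
Step 2: Evaluate next node
  1 AND 1 = 1
Step 3: Evaluate root node
  1 OR 1 = 1

1


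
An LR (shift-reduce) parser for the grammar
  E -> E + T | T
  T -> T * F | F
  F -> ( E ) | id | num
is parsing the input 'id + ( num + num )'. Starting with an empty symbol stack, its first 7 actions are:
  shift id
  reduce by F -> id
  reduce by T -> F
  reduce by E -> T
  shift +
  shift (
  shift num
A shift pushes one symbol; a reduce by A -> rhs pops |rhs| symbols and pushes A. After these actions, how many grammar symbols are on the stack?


Tracking the symbol stack through each action:
  Action 1: shift 'id' : push -> stack = [id] (size 1)
  Action 2: reduce by F -> id : pop 1, push F -> stack = [F] (size 1)
  Action 3: reduce by T -> F : pop 1, push T -> stack = [T] (size 1)
  Action 4: reduce by E -> T : pop 1, push E -> stack = [E] (size 1)
  Action 5: shift '+' : push -> stack = [E, +] (size 2)
  Action 6: shift '(' : push -> stack = [E, +, (] (size 3)
  Action 7: shift 'num' : push -> stack = [E, +, (, num] (size 4)
Final stack size: 4

4


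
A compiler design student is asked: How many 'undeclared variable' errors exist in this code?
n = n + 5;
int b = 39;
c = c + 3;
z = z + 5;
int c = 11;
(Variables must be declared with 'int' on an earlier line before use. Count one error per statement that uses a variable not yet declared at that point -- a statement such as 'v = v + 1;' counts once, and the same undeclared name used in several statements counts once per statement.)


Scanning code line by line:
  Line 1: use 'n' -> ERROR (undeclared)
  Line 2: declare 'b' -> declared = ['b']
  Line 3: use 'c' -> ERROR (undeclared)
  Line 4: use 'z' -> ERROR (undeclared)
  Line 5: declare 'c' -> declared = ['b', 'c']
Total undeclared variable errors: 3

3


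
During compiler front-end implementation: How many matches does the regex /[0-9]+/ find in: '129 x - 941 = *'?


Pattern: /[0-9]+/ (int literals)
Input: '129 x - 941 = *'
Scanning for matches:
  Match 1: '129'
  Match 2: '941'
Total matches: 2

2


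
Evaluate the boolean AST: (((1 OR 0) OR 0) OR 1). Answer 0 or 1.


Step 1: Evaluate inner node
  1 OR 0 = 1
Step 2: Evaluate next node
  1 OR 0 = 1
Step 3: Evaluate root node
  1 OR 1 = 1

1


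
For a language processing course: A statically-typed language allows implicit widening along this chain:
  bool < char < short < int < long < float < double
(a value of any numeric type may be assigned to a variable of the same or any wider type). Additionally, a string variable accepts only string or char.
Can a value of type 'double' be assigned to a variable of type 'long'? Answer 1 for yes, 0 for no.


Target variable type: long
Source value type: double
Numeric ranks: double=6, long=4
Widening allowed iff rank(source) <= rank(target): 6 <= 4? No
Result: 0

0


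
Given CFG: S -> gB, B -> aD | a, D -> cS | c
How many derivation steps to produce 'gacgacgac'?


Grammar: S -> gB, B -> aD | a, D -> cS | c
Deriving 'gacgacgac':
Step 1: S -> gB => gB
Step 2: B -> aD => gaD
Step 3: D -> cS => gacS
Step 4: S -> gB => gacgB
Step 5: B -> aD => gacgaD
Step 6: D -> cS => gacgacS
Step 7: S -> gB => gacgacgB
Step 8: B -> aD => gacgacgaD
Step 9: D -> c => gacgacgac
Total derivation steps: 9

9


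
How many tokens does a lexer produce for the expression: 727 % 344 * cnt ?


Scanning '727 % 344 * cnt'
Token 1: '727' -> integer_literal
Token 2: '%' -> operator
Token 3: '344' -> integer_literal
Token 4: '*' -> operator
Token 5: 'cnt' -> identifier
Total tokens: 5

5


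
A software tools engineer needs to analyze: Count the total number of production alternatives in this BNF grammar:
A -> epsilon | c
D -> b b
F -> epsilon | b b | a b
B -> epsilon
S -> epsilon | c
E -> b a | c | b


Counting alternatives per rule:
  A: 2 alternative(s)
  D: 1 alternative(s)
  F: 3 alternative(s)
  B: 1 alternative(s)
  S: 2 alternative(s)
  E: 3 alternative(s)
Sum: 2 + 1 + 3 + 1 + 2 + 3 = 12

12


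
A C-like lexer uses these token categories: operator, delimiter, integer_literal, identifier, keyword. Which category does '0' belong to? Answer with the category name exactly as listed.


Token: '0'
Checking categories:
  identifier: no
  integer_literal: YES
  operator: no
  keyword: no
  delimiter: no
Category: integer_literal

integer_literal


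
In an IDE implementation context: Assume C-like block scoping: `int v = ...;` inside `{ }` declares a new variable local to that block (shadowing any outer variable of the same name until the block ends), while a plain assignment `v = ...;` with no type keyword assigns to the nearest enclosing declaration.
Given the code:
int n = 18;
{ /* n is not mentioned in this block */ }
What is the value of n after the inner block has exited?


Analyzing scoping rules:
Outer scope: declares n = 18
Inner block: n is neither redeclared nor assigned -> unchanged
After the block -> 18
Result: 18

18


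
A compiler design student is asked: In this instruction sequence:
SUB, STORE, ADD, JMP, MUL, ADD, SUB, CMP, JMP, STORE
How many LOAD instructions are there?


Scanning instruction sequence for LOAD:
  Position 1: SUB
  Position 2: STORE
  Position 3: ADD
  Position 4: JMP
  Position 5: MUL
  Position 6: ADD
  Position 7: SUB
  Position 8: CMP
  Position 9: JMP
  Position 10: STORE
Matches at positions: []
Total LOAD count: 0

0


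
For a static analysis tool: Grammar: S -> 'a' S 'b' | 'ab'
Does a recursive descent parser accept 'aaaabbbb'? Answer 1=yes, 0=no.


Grammar accepts strings of the form a^n b^n (n >= 1)
Word: 'aaaabbbb'
Counting: 4 a's and 4 b's
Check: 4 == 4? Yes
Derivation (S -> aSb applied 3 time(s), then S -> ab): S => aSb => aaSbb => aaaSbbb => aaaabbbb
Accepted

1


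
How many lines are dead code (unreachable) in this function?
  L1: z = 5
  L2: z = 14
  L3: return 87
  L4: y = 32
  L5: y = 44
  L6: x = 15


Analyzing control flow:
  L1: reachable (before return)
  L2: reachable (before return)
  L3: reachable (return statement)
  L4: DEAD (after return at L3)
  L5: DEAD (after return at L3)
  L6: DEAD (after return at L3)
Return at L3, total lines = 6
Dead lines: L4 through L6
Count: 3

3


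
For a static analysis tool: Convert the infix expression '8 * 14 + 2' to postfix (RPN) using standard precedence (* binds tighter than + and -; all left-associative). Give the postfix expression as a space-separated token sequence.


Applying the shunting-yard algorithm:
  Operand 8 -> output
  Push '*' onto operator stack -> op-stack: [*]
  Operand 14 -> output
  See '+' (prec 1); top '*' (prec 2) >= it -> pop '*' to output
  Push '+' onto operator stack -> op-stack: [+]
  Operand 2 -> output
  End of input: pop '+' to output
Postfix result: 8 14 * 2 +

8 14 * 2 +


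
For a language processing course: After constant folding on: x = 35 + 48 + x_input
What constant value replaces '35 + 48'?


Identifying constant sub-expression:
  Original: x = 35 + 48 + x_input
  35 and 48 are both compile-time constants
  Evaluating: 35 + 48 = 83
  After folding: x = 83 + x_input

83


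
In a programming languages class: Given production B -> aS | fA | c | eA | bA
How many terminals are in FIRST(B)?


Production: B -> aS | fA | c | eA | bA
Examining each alternative for leading terminals:
  B -> aS : first terminal = 'a'
  B -> fA : first terminal = 'f'
  B -> c : first terminal = 'c'
  B -> eA : first terminal = 'e'
  B -> bA : first terminal = 'b'
FIRST(B) = {a, b, c, e, f}
Count: 5

5


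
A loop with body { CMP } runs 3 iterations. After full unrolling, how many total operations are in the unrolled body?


Loop body operations: CMP (1 op per iteration)
Unrolling 3 iterations:
  Iteration 1: CMP (1 ops)
  Iteration 2: CMP (1 ops)
  Iteration 3: CMP (1 ops)
Total: 3 iterations * 1 ops/iter = 3 operations

3


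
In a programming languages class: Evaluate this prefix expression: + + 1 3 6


Parsing prefix expression: + + 1 3 6
Step 1: Innermost operation '+ 1 3'
  1 + 3 = 4
Step 2: Outer operation '+ [4] 6'
  4 + 6 = 10

10


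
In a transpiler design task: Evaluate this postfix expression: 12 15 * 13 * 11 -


Processing tokens left to right:
Push 12, Push 15
Pop 12 and 15, compute 12 * 15 = 180, push 180
Push 13
Pop 180 and 13, compute 180 * 13 = 2340, push 2340
Push 11
Pop 2340 and 11, compute 2340 - 11 = 2329, push 2329
Stack result: 2329

2329


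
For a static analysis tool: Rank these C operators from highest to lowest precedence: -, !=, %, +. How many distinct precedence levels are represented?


Looking up precedence for each operator:
  - -> precedence 5
  != -> precedence 3
  % -> precedence 6
  + -> precedence 5
Sorted highest to lowest: %, -, +, !=
Distinct precedence values: [6, 5, 3]
Number of distinct levels: 3

3


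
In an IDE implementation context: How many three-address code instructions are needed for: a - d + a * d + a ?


Expression: a - d + a * d + a
Generating three-address code (respecting * over +/- precedence):
  Instruction 1: t1 = a * d
  Instruction 2: t2 = a - d
  Instruction 3: t3 = t2 + t1
  Instruction 4: t4 = t3 + a
Total instructions: 4

4


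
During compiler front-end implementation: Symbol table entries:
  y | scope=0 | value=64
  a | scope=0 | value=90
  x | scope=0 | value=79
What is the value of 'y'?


Searching symbol table for 'y':
  y | scope=0 | value=64 <- MATCH
  a | scope=0 | value=90
  x | scope=0 | value=79
Found 'y' at scope 0 with value 64

64


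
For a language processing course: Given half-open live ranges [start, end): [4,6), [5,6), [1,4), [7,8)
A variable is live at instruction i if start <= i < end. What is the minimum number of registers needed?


Live ranges:
  Var0: [4, 6)
  Var1: [5, 6)
  Var2: [1, 4)
  Var3: [7, 8)
Sweep-line events (position, delta, active):
  pos=1 start -> active=1
  pos=4 end -> active=0
  pos=4 start -> active=1
  pos=5 start -> active=2
  pos=6 end -> active=1
  pos=6 end -> active=0
  pos=7 start -> active=1
  pos=8 end -> active=0
Maximum simultaneous active: 2
Minimum registers needed: 2

2


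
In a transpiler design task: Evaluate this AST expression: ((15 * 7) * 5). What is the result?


Expression: ((15 * 7) * 5)
Evaluating step by step:
  15 * 7 = 105
  105 * 5 = 525
Result: 525

525


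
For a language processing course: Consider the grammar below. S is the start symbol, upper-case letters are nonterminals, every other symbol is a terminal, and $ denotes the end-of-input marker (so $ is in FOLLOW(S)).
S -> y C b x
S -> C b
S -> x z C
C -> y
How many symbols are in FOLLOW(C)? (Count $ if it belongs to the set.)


S is the start symbol and does not occur in any rule body, so FOLLOW(S) = {$}.
Examining every occurrence of C in a rule body:
  S -> y C b x : C is followed by terminal 'b' -> add 'b'
  S -> C b : C is followed by terminal 'b' -> add 'b' (already in the set)
  S -> x z C : C is at the right end -> add FOLLOW(S) = {$}
  C -> y : C does not occur in the body -> contributes nothing
FOLLOW(C) = {b, $}
Count: 2

2


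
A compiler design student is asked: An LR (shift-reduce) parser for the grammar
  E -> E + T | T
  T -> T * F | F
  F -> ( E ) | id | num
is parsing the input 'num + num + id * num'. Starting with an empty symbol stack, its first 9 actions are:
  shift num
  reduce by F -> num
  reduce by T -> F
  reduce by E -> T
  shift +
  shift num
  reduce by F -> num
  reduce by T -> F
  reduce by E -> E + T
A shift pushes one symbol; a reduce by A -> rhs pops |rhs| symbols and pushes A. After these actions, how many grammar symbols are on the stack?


Tracking the symbol stack through each action:
  Action 1: shift 'num' : push -> stack = [num] (size 1)
  Action 2: reduce by F -> num : pop 1, push F -> stack = [F] (size 1)
  Action 3: reduce by T -> F : pop 1, push T -> stack = [T] (size 1)
  Action 4: reduce by E -> T : pop 1, push E -> stack = [E] (size 1)
  Action 5: shift '+' : push -> stack = [E, +] (size 2)
  Action 6: shift 'num' : push -> stack = [E, +, num] (size 3)
  Action 7: reduce by F -> num : pop 1, push F -> stack = [E, +, F] (size 3)
  Action 8: reduce by T -> F : pop 1, push T -> stack = [E, +, T] (size 3)
  Action 9: reduce by E -> E + T : pop 3, push E -> stack = [E] (size 1)
Final stack size: 1

1


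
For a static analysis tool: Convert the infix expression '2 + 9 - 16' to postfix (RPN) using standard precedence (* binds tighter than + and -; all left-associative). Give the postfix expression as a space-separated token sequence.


Applying the shunting-yard algorithm:
  Operand 2 -> output
  Push '+' onto operator stack -> op-stack: [+]
  Operand 9 -> output
  See '-' (prec 1); top '+' (prec 1) >= it -> pop '+' to output
  Push '-' onto operator stack -> op-stack: [-]
  Operand 16 -> output
  End of input: pop '-' to output
Postfix result: 2 9 + 16 -

2 9 + 16 -


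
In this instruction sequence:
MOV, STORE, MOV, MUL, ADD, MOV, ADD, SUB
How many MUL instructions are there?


Scanning instruction sequence for MUL:
  Position 1: MOV
  Position 2: STORE
  Position 3: MOV
  Position 4: MUL <- MATCH
  Position 5: ADD
  Position 6: MOV
  Position 7: ADD
  Position 8: SUB
Matches at positions: [4]
Total MUL count: 1

1
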